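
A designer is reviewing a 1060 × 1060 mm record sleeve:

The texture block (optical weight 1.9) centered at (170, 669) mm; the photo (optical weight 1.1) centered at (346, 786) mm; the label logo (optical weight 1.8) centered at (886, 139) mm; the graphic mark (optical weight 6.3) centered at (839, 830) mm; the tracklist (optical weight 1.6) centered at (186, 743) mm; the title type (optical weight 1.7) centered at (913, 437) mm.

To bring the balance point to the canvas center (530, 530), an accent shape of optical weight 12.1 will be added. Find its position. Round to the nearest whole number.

After adding the accent shape, total weight = 1.9 + 1.1 + 1.8 + 6.3 + 1.6 + 1.7 + 12.1 = 26.5.
Along x: (9433.8 + 12.1·x) / 26.5 = 530 (existing moment 1.9·170 + 1.1·346 + 1.8·886 + 6.3·839 + 1.6·186 + 1.7·913 = 9433.8) ⇒ x = (14045.0 − 9433.8) / 12.1 ≈ 381.09.
Along y: (9546.6 + 12.1·y) / 26.5 = 530 (existing moment 1.9·669 + 1.1·786 + 1.8·139 + 6.3·830 + 1.6·743 + 1.7·437 = 9546.6) ⇒ y = (14045.0 − 9546.6) / 12.1 ≈ 371.77.

(381, 372)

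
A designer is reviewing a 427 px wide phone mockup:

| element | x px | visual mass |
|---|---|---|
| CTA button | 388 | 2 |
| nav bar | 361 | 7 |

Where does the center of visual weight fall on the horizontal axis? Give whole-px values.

x ≈ 367

Total weight = 2 + 7 = 9.
x: (2·388 + 7·361) / 9 = 3303 / 9 ≈ 367.00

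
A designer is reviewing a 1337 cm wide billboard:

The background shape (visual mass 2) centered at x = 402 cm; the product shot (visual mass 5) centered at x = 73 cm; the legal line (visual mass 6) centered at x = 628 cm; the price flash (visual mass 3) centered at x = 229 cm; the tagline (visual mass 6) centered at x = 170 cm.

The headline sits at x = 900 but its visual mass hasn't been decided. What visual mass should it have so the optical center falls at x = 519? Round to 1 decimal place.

w ≈ 12.5

Known weights sum to 2 + 5 + 6 + 3 + 6 = 22; their moment is 2·402 + 5·73 + 6·628 + 3·229 + 6·170 = 6644.
Balance at x = 519 requires (6644 + w·900) / (22 + w) = 519.
Rearranging, w·(900 − 519) = 519·22 − 6644 = 4774, so w ≈ 4774/381 = 12.53.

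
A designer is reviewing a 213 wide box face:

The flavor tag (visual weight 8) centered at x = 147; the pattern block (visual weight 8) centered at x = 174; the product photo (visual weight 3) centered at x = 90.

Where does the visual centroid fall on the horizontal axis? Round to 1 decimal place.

x ≈ 149.4

Weights sum to 8 + 8 + 3 = 19.
Σw·x = 8·147 + 8·174 + 3·90 = 2838, so x̄ = 2838/19 ≈ 149.37.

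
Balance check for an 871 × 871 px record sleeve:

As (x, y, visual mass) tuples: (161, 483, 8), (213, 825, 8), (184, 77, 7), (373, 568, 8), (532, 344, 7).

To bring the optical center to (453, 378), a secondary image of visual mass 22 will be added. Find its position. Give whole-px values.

New total weight: (8 + 8 + 7 + 8 + 7) + 22 = 60.
x: target moment 60×453 = 27180; current 8·161 + 8·213 + 7·184 + 8·373 + 7·532 = 10988; the secondary image supplies 16192, so x = 16192/22 ≈ 736.00.
y: target moment 60×378 = 22680; current 8·483 + 8·825 + 7·77 + 8·568 + 7·344 = 17955; the secondary image supplies 4725, so y = 4725/22 ≈ 214.77.

(736, 215)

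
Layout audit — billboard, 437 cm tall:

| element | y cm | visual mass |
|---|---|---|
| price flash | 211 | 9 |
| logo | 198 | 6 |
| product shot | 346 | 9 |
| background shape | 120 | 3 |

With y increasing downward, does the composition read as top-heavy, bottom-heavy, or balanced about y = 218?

bottom-heavy

Total weight = 9 + 6 + 9 + 3 = 27.
y: (9·211 + 6·198 + 9·346 + 3·120) / 27 = 6561 / 27 ≈ 243.00
Since 243.0 is below (larger y than) 218, the composition reads bottom-heavy.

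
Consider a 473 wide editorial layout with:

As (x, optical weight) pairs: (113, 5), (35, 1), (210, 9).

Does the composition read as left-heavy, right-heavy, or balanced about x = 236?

Total weight = 5 + 1 + 9 = 15.
x-moment: 5·113 + 1·35 + 9·210 = 2490; centroid 2490/15 ≈ 166.00.
166.0 lies left of the midline 236, so the layout is left-heavy.

left-heavy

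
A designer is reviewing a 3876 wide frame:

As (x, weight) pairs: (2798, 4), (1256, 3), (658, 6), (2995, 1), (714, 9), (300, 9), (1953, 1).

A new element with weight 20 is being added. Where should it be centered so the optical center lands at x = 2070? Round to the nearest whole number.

x ≈ 3836

After adding the new element, total weight = 4 + 3 + 6 + 1 + 9 + 9 + 1 + 20 = 53.
x: need Σw·x = 53·2070 = 109710. Existing = 4·2798 + 3·1256 + 6·658 + 1·2995 + 9·714 + 9·300 + 1·1953 = 32982. Remainder 76728 / 20 ≈ 3836.40.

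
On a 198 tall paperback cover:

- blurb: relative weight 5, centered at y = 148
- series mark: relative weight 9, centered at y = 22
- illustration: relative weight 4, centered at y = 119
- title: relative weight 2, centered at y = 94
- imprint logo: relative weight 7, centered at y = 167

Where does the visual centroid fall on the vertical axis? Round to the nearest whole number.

Σw = 5 + 9 + 4 + 2 + 7 = 27.
y: (5·148 + 9·22 + 4·119 + 2·94 + 7·167) / 27 = 2771 / 27 ≈ 102.63

y ≈ 103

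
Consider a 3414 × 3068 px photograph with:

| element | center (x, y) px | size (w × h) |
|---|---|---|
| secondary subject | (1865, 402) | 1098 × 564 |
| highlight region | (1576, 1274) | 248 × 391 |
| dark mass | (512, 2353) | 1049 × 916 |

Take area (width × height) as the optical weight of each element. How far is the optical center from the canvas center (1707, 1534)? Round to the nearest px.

≈ 635 px

Areas: secondary subject 1098·564 = 619272, highlight region 248·391 = 96968, dark mass 1049·916 = 960884. Total weight = 1677124.
Σw·x = 619272·1865 + 96968·1576 + 960884·512 = 1799736456, so x̄ = 1799736456/1677124 ≈ 1073.11.
Σw·y = 619272·402 + 96968·1274 + 960884·2353 = 2633444628, so ȳ = 2633444628/1677124 ≈ 1570.21.
Relative to (1707, 1534): Δ = (-633.89, 36.21); |Δ| = √(-633.89² + 36.21²) ≈ 634.92.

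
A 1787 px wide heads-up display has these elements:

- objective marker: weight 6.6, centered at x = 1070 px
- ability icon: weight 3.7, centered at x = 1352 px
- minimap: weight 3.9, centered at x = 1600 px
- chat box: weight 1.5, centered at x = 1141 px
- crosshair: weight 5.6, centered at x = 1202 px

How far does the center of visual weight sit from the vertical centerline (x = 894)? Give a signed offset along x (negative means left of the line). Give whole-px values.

Total weight = 6.6 + 3.7 + 3.9 + 1.5 + 5.6 = 21.3.
x-moment: 6.6·1070 + 3.7·1352 + 3.9·1600 + 1.5·1141 + 5.6·1202 = 26747.1; centroid 26747.1/21.3 ≈ 1255.73.
Difference: 1255.73 − 894 ≈ 361.73.

≈ 362 px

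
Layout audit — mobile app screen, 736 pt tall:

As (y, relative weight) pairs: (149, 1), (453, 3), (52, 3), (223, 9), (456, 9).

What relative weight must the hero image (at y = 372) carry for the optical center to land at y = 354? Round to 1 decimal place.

w ≈ 59.7

Known weights sum to 1 + 3 + 3 + 9 + 9 = 25; their moment is 1·149 + 3·453 + 3·52 + 9·223 + 9·456 = 7775.
For the centroid to hit 354: (7775 + w·372) / (25 + w) = 354.
Solving: w = (354·25 − 7775) / (372 − 354) = 1075 / 18 ≈ 59.72.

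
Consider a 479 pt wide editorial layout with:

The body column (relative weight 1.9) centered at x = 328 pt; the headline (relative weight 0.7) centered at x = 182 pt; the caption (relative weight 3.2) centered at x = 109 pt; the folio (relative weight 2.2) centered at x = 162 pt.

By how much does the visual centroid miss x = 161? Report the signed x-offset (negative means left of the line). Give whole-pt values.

≈ 21 pt

Σw = 1.9 + 0.7 + 3.2 + 2.2 = 8.0.
Σw·x = 1.9·328 + 0.7·182 + 3.2·109 + 2.2·162 = 1455.8, so x̄ = 1455.8/8.0 ≈ 181.97.
Difference: 181.97 − 161 ≈ 20.97.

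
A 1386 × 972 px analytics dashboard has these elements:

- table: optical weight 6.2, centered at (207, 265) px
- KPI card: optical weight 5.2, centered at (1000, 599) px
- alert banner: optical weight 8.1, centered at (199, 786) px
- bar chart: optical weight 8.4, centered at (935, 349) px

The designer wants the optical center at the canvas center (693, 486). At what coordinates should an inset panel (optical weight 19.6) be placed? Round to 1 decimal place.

(865.7, 460.7)

With the inset panel, Σw becomes 6.2 + 5.2 + 8.1 + 8.4 + 19.6 = 47.5.
Along x: (15949.3 + 19.6·x) / 47.5 = 693 (existing moment 6.2·207 + 5.2·1000 + 8.1·199 + 8.4·935 = 15949.3) ⇒ x = (32917.5 − 15949.3) / 19.6 ≈ 865.72.
Along y: (14056.0 + 19.6·y) / 47.5 = 486 (existing moment 6.2·265 + 5.2·599 + 8.1·786 + 8.4·349 = 14056.0) ⇒ y = (23085.0 − 14056.0) / 19.6 ≈ 460.66.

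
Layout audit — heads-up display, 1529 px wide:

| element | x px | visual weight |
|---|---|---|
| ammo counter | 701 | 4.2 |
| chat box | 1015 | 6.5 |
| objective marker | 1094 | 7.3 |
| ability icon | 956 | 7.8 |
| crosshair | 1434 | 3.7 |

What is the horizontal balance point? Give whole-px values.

Σw = 4.2 + 6.5 + 7.3 + 7.8 + 3.7 = 29.5.
Σw·x = 4.2·701 + 6.5·1015 + 7.3·1094 + 7.8·956 + 3.7·1434 = 30290.5, so x̄ = 30290.5/29.5 ≈ 1026.80.

x ≈ 1027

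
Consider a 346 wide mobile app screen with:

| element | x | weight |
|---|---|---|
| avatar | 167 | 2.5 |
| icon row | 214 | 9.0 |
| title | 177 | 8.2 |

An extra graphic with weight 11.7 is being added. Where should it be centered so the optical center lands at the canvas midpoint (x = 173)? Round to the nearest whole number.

x ≈ 140

New total weight: (2.5 + 9.0 + 8.2) + 11.7 = 31.4.
x: target moment 31.4×173 = 5432.2; current 2.5·167 + 9.0·214 + 8.2·177 = 3794.9; the extra graphic supplies 1637.3, so x = 1637.3/11.7 ≈ 139.94.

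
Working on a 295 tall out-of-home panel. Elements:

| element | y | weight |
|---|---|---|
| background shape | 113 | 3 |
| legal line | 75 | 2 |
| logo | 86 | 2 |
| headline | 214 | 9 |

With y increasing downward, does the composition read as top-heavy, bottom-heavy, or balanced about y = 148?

Total weight = 3 + 2 + 2 + 9 = 16.
y: (3·113 + 2·75 + 2·86 + 9·214) / 16 = 2587 / 16 ≈ 161.69
161.7 lies below (larger y than) the midline 148, so the layout is bottom-heavy.

bottom-heavy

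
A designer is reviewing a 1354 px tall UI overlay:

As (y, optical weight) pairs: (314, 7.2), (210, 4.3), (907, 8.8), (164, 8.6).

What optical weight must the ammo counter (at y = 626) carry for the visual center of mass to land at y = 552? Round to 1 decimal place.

Existing Σw = 28.9 (7.2 + 4.3 + 8.8 + 8.6); existing moment 7.2·314 + 4.3·210 + 8.8·907 + 8.6·164 = 12555.8.
Set Σw·y/Σw = 552: (12555.8 + 626w) = 552·(28.9 + w).
Rearranging, w·(626 − 552) = 552·28.9 − 12555.8 = 3397.0, so w ≈ 3397.0/74 = 45.91.

w ≈ 45.9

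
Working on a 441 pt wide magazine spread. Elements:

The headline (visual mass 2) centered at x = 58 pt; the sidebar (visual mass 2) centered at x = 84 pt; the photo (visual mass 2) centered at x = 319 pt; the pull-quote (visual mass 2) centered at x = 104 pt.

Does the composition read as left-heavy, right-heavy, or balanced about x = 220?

left-heavy

Total weight = 2 + 2 + 2 + 2 = 8.
x: (2·58 + 2·84 + 2·319 + 2·104) / 8 = 1130 / 8 ≈ 141.25
Since 141.2 is left of 220, the composition reads left-heavy.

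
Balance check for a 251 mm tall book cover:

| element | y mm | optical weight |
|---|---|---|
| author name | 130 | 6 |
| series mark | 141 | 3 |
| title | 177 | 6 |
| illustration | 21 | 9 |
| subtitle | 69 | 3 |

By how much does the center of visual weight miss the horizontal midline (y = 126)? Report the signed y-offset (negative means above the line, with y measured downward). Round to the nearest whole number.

Σw = 6 + 3 + 6 + 9 + 3 = 27.
Σw·y = 6·130 + 3·141 + 6·177 + 9·21 + 3·69 = 2661, so ȳ = 2661/27 ≈ 98.56.
Difference: 98.56 − 126 ≈ -27.44.

≈ -27 mm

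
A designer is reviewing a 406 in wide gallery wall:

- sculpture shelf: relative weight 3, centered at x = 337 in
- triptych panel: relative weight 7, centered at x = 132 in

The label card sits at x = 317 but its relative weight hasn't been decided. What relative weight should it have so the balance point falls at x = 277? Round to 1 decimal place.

Known weights sum to 3 + 7 = 10; their moment is 3·337 + 7·132 = 1935.
Balance at x = 277 requires (1935 + w·317) / (10 + w) = 277.
So w = (277·10 − 1935)/(317 − 277) = 835/40 ≈ 20.88.

w ≈ 20.9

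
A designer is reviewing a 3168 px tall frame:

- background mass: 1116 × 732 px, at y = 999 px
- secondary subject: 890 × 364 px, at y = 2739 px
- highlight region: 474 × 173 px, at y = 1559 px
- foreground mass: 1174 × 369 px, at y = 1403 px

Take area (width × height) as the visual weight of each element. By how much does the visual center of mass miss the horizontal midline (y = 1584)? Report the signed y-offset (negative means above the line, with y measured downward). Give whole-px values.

Areas → weights: background mass 1116·732 = 816912, secondary subject 890·364 = 323960, highlight region 474·173 = 82002, foreground mass 1174·369 = 433206; Σw = 1656080.
Σw·y = 816912·999 + 323960·2739 + 82002·1559 + 433206·1403 = 2439050664, so ȳ = 2439050664/1656080 ≈ 1472.79.
Against y = 1584, that's 1472.79 − 1584 = -111.21.

≈ -111 px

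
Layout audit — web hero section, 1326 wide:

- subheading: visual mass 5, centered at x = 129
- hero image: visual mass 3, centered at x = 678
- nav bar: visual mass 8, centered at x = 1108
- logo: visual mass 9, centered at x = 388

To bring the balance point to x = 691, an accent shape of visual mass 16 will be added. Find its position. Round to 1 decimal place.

x ≈ 831.0

With the accent shape, Σw becomes 5 + 3 + 8 + 9 + 16 = 41.
x: target moment 41×691 = 28331; current 5·129 + 3·678 + 8·1108 + 9·388 = 15035; the accent shape supplies 13296, so x = 13296/16 ≈ 831.00.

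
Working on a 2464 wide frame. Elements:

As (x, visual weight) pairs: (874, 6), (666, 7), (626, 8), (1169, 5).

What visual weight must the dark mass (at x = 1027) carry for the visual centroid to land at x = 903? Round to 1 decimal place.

Existing Σw = 26 (6 + 7 + 8 + 5); existing moment 6·874 + 7·666 + 8·626 + 5·1169 = 20759.
Set Σw·x/Σw = 903: (20759 + 1027w) = 903·(26 + w).
Solving: w = (903·26 − 20759) / (1027 − 903) = 2719 / 124 ≈ 21.93.

w ≈ 21.9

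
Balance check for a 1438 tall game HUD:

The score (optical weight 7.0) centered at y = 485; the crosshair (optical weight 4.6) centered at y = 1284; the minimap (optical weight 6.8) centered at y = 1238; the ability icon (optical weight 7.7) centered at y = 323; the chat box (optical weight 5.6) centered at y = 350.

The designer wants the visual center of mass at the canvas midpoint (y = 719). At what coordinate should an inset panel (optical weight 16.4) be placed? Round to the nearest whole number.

y ≈ 757

New total weight: (7.0 + 4.6 + 6.8 + 7.7 + 5.6) + 16.4 = 48.1.
y: need Σw·y = 48.1·719 = 34583.9. Existing = 7.0·485 + 4.6·1284 + 6.8·1238 + 7.7·323 + 5.6·350 = 22166.9. Remainder 12417.0 / 16.4 ≈ 757.13.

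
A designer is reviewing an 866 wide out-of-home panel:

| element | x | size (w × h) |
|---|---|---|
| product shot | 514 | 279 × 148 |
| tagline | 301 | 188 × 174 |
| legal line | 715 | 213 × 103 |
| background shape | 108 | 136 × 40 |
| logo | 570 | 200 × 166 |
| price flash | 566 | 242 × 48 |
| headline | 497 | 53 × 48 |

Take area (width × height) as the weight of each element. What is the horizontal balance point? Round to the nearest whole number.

Taking area as weight: product shot 279·148 = 41292, tagline 188·174 = 32712, legal line 213·103 = 21939, background shape 136·40 = 5440, logo 200·166 = 33200, price flash 242·48 = 11616, headline 53·48 = 2544. Sum 148743.
Σw·x = 74107329; x̄ = 74107329/148743 ≈ 498.22.

x ≈ 498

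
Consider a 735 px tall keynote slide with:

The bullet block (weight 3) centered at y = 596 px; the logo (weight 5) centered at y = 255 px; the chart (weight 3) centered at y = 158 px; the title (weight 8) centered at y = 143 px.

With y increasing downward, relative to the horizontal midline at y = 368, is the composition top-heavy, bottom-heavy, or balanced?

Total weight = 3 + 5 + 3 + 8 = 19.
y: (3·596 + 5·255 + 3·158 + 8·143) / 19 = 4681 / 19 ≈ 246.37
246.4 vs midline 368 → top-heavy.

top-heavy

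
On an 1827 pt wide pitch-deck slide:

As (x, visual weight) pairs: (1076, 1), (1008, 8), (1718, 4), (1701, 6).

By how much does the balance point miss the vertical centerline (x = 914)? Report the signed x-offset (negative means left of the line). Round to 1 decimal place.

≈ 465.9 pt

Weights sum to 1 + 8 + 4 + 6 = 19.
Σw·x = 1·1076 + 8·1008 + 4·1718 + 6·1701 = 26218, so x̄ = 26218/19 ≈ 1379.89.
Offset from x = 914: 1379.89 − 914 ≈ 465.89.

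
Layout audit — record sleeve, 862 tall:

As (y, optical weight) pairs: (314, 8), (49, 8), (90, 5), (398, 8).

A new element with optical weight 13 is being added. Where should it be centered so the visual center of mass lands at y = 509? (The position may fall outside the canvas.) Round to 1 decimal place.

New total weight: (8 + 8 + 5 + 8) + 13 = 42.
y: target moment 42×509 = 21378; current 8·314 + 8·49 + 5·90 + 8·398 = 6538; the new element supplies 14840, so y = 14840/13 ≈ 1141.54.

y ≈ 1141.5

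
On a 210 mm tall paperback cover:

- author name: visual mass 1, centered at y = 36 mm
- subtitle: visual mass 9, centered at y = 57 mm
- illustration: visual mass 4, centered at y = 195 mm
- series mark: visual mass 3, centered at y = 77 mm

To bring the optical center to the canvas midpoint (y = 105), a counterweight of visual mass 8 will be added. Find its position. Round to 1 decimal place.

y ≈ 133.1

With the counterweight, Σw becomes 1 + 9 + 4 + 3 + 8 = 25.
y: target moment 25×105 = 2625; current 1·36 + 9·57 + 4·195 + 3·77 = 1560; the counterweight supplies 1065, so y = 1065/8 ≈ 133.12.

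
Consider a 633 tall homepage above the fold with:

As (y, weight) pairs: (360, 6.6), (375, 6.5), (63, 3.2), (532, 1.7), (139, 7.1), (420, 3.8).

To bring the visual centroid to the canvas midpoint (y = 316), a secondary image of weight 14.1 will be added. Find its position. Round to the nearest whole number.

New total weight: (6.6 + 6.5 + 3.2 + 1.7 + 7.1 + 3.8) + 14.1 = 43.0.
Along y: (8502.4 + 14.1·y) / 43.0 = 316 (existing moment 6.6·360 + 6.5·375 + 3.2·63 + 1.7·532 + 7.1·139 + 3.8·420 = 8502.4) ⇒ y = (13588.0 − 8502.4) / 14.1 ≈ 360.68.

y ≈ 361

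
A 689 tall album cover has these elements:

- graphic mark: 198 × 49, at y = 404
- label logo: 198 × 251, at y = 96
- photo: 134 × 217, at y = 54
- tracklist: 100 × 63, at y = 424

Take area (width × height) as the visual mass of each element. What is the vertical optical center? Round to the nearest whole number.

y ≈ 136

Areas: graphic mark 198·49 = 9702, label logo 198·251 = 49698, photo 134·217 = 29078, tracklist 100·63 = 6300. Total weight = 94778.
y: (9702·404 + 49698·96 + 29078·54 + 6300·424) / 94778 = 12932028 / 94778 ≈ 136.45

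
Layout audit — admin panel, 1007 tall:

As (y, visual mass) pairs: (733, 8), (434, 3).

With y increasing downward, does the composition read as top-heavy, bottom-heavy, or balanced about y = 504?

Total weight = 8 + 3 = 11.
Σw·y = 8·733 + 3·434 = 7166, so ȳ = 7166/11 ≈ 651.45.
651.5 lies below (larger y than) the midline 504, so the layout is bottom-heavy.

bottom-heavy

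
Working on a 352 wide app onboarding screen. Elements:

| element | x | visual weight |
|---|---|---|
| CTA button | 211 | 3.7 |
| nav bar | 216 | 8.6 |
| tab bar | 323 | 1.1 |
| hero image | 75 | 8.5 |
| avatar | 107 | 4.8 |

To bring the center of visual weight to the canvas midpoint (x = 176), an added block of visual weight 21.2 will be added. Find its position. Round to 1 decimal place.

x ≈ 202.2

New total weight: (3.7 + 8.6 + 1.1 + 8.5 + 4.8) + 21.2 = 47.9.
x: need Σw·x = 47.9·176 = 8430.4. Existing = 3.7·211 + 8.6·216 + 1.1·323 + 8.5·75 + 4.8·107 = 4144.7. Remainder 4285.7 / 21.2 ≈ 202.16.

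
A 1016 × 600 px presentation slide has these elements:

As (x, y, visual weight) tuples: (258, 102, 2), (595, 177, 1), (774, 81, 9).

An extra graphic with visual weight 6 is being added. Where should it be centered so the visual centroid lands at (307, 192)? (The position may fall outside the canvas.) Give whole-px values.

After adding the extra graphic, total weight = 2 + 1 + 9 + 6 = 18.
x: target moment 18×307 = 5526; current 2·258 + 1·595 + 9·774 = 8077; the extra graphic supplies -2551, so x = -2551/6 ≈ -425.17.
y: target moment 18×192 = 3456; current 2·102 + 1·177 + 9·81 = 1110; the extra graphic supplies 2346, so y = 2346/6 ≈ 391.00.

(-425, 391)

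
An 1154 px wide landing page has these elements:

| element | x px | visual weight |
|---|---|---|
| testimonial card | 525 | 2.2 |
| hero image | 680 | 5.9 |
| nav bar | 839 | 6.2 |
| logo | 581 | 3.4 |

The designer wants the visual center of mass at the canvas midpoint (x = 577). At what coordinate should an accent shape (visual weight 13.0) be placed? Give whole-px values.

x ≈ 413

With the accent shape, Σw becomes 2.2 + 5.9 + 6.2 + 3.4 + 13.0 = 30.7.
Along x: (12344.2 + 13.0·x) / 30.7 = 577 (existing moment 2.2·525 + 5.9·680 + 6.2·839 + 3.4·581 = 12344.2) ⇒ x = (17713.9 − 12344.2) / 13.0 ≈ 413.05.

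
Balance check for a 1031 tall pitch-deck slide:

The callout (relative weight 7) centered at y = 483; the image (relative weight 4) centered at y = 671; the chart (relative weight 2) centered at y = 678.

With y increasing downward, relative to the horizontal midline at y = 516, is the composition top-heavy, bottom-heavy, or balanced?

Weights sum to 7 + 4 + 2 = 13.
y-moment: 7·483 + 4·671 + 2·678 = 7421; centroid 7421/13 ≈ 570.85.
570.8 vs midline 516 → bottom-heavy.

bottom-heavy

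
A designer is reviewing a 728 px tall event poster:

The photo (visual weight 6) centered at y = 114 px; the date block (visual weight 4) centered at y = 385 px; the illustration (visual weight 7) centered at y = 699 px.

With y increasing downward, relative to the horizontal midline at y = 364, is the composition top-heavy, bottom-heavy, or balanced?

bottom-heavy

Σw = 6 + 4 + 7 = 17.
y-moment: 6·114 + 4·385 + 7·699 = 7117; centroid 7117/17 ≈ 418.65.
418.6 vs midline 364 → bottom-heavy.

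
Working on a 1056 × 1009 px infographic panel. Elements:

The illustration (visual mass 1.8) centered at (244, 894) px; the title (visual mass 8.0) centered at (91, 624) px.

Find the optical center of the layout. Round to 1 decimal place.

Weights sum to 1.8 + 8.0 = 9.8.
Σw·x = 1.8·244 + 8.0·91 = 1167.2, so x̄ = 1167.2/9.8 ≈ 119.10.
Σw·y = 1.8·894 + 8.0·624 = 6601.2, so ȳ = 6601.2/9.8 ≈ 673.59.

(119.1, 673.6)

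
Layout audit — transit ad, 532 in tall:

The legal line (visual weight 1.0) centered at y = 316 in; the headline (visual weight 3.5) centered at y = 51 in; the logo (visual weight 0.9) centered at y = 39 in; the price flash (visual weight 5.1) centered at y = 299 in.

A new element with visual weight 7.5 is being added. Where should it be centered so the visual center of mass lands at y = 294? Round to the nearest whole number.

y ≈ 432

After adding the new element, total weight = 1.0 + 3.5 + 0.9 + 5.1 + 7.5 = 18.0.
y: target moment 18.0×294 = 5292.0; current 1.0·316 + 3.5·51 + 0.9·39 + 5.1·299 = 2054.5; the new element supplies 3237.5, so y = 3237.5/7.5 ≈ 431.67.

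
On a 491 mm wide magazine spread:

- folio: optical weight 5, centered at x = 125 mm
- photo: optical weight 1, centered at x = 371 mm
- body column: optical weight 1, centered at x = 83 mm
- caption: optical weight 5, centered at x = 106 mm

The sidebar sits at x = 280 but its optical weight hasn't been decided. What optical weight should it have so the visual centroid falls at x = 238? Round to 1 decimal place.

Existing Σw = 12 (5 + 1 + 1 + 5); existing moment 5·125 + 1·371 + 1·83 + 5·106 = 1609.
Set Σw·x/Σw = 238: (1609 + 280w) = 238·(12 + w).
Rearranging, w·(280 − 238) = 238·12 − 1609 = 1247, so w ≈ 1247/42 = 29.69.

w ≈ 29.7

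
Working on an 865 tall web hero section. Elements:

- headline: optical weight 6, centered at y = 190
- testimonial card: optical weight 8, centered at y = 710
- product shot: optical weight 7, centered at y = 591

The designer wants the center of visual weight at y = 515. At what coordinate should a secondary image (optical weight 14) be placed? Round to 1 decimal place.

y ≈ 504.9

New total weight: (6 + 8 + 7) + 14 = 35.
y: need Σw·y = 35·515 = 18025. Existing = 6·190 + 8·710 + 7·591 = 10957. Remainder 7068 / 14 ≈ 504.86.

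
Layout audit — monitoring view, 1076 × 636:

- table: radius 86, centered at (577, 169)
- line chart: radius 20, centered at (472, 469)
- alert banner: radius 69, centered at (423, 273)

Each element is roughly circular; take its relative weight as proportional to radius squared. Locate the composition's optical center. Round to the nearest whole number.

r² weights: table 86² = 7396, line chart 20² = 400, alert banner 69² = 4761. Total = 12557.
Σw·x = 7396·577 + 400·472 + 4761·423 = 6470195, so x̄ = 6470195/12557 ≈ 515.27.
Σw·y = 7396·169 + 400·469 + 4761·273 = 2737277, so ȳ = 2737277/12557 ≈ 217.99.

(515, 218)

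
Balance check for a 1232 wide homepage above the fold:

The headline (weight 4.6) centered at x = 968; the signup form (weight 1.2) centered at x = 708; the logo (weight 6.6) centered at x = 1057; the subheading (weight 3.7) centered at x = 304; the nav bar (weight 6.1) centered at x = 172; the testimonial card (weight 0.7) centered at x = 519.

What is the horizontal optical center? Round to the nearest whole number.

x ≈ 647

Weights sum to 4.6 + 1.2 + 6.6 + 3.7 + 6.1 + 0.7 = 22.9.
x: moment 14815.9 / weight 22.9 ≈ 646.98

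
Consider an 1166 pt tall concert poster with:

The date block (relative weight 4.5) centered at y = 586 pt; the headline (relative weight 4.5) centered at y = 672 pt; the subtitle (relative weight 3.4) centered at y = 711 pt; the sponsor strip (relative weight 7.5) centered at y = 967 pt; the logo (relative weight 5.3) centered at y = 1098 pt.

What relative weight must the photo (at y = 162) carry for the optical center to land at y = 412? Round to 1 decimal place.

Existing Σw = 25.2 (4.5 + 4.5 + 3.4 + 7.5 + 5.3); existing moment 4.5·586 + 4.5·672 + 3.4·711 + 7.5·967 + 5.3·1098 = 21150.3.
Balance at y = 412 requires (21150.3 + w·162) / (25.2 + w) = 412.
Rearranging, w·(162 − 412) = 412·25.2 − 21150.3 = -10767.9, so w ≈ -10767.9/-250 = 43.07.

w ≈ 43.1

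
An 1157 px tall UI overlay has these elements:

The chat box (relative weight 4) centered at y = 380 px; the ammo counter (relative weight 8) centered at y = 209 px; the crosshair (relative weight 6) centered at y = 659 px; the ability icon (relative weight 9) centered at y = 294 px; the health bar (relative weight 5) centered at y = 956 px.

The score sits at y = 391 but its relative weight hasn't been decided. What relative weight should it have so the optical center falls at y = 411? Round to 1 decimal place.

w ≈ 71.0

Existing Σw = 32 (4 + 8 + 6 + 9 + 5); existing moment 4·380 + 8·209 + 6·659 + 9·294 + 5·956 = 14572.
Balance at y = 411 requires (14572 + w·391) / (32 + w) = 411.
So w = (411·32 − 14572)/(391 − 411) = -1420/-20 ≈ 71.00.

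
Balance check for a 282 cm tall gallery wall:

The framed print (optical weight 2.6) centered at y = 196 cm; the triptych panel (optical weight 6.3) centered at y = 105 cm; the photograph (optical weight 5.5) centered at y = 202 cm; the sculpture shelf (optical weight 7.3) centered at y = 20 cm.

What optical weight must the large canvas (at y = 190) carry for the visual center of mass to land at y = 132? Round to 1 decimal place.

w ≈ 7.5

Fixed elements: Σw = 2.6 + 6.3 + 5.5 + 7.3 = 21.7, Σw·y = 2.6·196 + 6.3·105 + 5.5·202 + 7.3·20 = 2428.1.
For the centroid to hit 132: (2428.1 + w·190) / (21.7 + w) = 132.
Rearranging, w·(190 − 132) = 132·21.7 − 2428.1 = 436.3, so w ≈ 436.3/58 = 7.52.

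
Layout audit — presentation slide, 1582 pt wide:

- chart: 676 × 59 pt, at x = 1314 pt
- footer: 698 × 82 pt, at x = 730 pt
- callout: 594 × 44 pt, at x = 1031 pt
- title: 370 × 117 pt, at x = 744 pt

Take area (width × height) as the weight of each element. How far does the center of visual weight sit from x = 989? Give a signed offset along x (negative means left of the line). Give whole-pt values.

Areas → weights: chart 676·59 = 39884, footer 698·82 = 57236, callout 594·44 = 26136, title 370·117 = 43290; Σw = 166546.
x-moment: 39884·1314 + 57236·730 + 26136·1031 + 43290·744 = 153343832; centroid 153343832/166546 ≈ 920.73.
Difference: 920.73 − 989 ≈ -68.27.

≈ -68 pt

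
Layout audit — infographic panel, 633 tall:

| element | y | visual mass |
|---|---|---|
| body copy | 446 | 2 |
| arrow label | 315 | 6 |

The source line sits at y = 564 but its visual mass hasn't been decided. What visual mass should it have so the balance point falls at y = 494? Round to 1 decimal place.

Fixed elements: Σw = 2 + 6 = 8, Σw·y = 2·446 + 6·315 = 2782.
For the centroid to hit 494: (2782 + w·564) / (8 + w) = 494.
Rearranging, w·(564 − 494) = 494·8 − 2782 = 1170, so w ≈ 1170/70 = 16.71.

w ≈ 16.7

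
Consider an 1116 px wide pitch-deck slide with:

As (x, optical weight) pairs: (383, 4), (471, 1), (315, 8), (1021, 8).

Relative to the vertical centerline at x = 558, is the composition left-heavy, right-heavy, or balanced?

Total weight = 4 + 1 + 8 + 8 = 21.
x-moment: 4·383 + 1·471 + 8·315 + 8·1021 = 12691; centroid 12691/21 ≈ 604.33.
604.3 vs midline 558 → right-heavy.

right-heavy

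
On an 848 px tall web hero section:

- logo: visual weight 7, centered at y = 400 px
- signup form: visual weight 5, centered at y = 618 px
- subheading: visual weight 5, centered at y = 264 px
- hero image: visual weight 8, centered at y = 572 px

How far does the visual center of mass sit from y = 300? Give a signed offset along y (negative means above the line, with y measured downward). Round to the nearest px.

Weights sum to 7 + 5 + 5 + 8 = 25.
y: (7·400 + 5·618 + 5·264 + 8·572) / 25 = 11786 / 25 ≈ 471.44
Against y = 300, that's 471.44 − 300 = 171.44.

≈ 171 px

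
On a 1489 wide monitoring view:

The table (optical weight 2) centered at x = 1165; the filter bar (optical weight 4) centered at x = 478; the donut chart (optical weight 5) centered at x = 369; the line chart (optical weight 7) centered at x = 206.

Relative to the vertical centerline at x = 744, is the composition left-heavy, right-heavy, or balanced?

left-heavy

Σw = 2 + 4 + 5 + 7 = 18.
x-moment: 2·1165 + 4·478 + 5·369 + 7·206 = 7529; centroid 7529/18 ≈ 418.28.
418.3 lies left of the midline 744, so the layout is left-heavy.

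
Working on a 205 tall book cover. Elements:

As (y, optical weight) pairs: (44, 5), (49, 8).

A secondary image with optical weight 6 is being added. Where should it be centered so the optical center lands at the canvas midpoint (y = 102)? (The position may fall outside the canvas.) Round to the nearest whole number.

With the secondary image, Σw becomes 5 + 8 + 6 = 19.
Along y: (612 + 6·y) / 19 = 102 (existing moment 5·44 + 8·49 = 612) ⇒ y = (1938 − 612) / 6 ≈ 221.00.

y ≈ 221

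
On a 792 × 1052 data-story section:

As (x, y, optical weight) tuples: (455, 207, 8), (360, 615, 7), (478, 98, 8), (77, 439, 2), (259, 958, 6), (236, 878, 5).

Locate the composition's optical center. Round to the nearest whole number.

(358, 493)

Σw = 8 + 7 + 8 + 2 + 6 + 5 = 36.
x: (8·455 + 7·360 + 8·478 + 2·77 + 6·259 + 5·236) / 36 = 12872 / 36 ≈ 357.56
y: (8·207 + 7·615 + 8·98 + 2·439 + 6·958 + 5·878) / 36 = 17761 / 36 ≈ 493.36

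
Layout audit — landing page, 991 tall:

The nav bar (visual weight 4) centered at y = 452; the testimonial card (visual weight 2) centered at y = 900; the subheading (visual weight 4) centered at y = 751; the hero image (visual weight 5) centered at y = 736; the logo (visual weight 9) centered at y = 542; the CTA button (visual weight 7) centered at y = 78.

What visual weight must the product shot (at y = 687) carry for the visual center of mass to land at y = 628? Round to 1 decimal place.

w ≈ 63.6

Fixed elements: Σw = 4 + 2 + 4 + 5 + 9 + 7 = 31, Σw·y = 4·452 + 2·900 + 4·751 + 5·736 + 9·542 + 7·78 = 15716.
For the centroid to hit 628: (15716 + w·687) / (31 + w) = 628.
Solving: w = (628·31 − 15716) / (687 − 628) = 3752 / 59 ≈ 63.59.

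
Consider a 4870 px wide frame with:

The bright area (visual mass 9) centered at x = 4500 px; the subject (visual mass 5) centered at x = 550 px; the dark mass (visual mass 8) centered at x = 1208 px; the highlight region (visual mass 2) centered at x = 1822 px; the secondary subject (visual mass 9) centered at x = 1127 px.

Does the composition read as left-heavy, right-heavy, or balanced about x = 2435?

left-heavy

Σw = 9 + 5 + 8 + 2 + 9 = 33.
x: (9·4500 + 5·550 + 8·1208 + 2·1822 + 9·1127) / 33 = 66701 / 33 ≈ 2021.24
2021.2 lies left of the midline 2435, so the layout is left-heavy.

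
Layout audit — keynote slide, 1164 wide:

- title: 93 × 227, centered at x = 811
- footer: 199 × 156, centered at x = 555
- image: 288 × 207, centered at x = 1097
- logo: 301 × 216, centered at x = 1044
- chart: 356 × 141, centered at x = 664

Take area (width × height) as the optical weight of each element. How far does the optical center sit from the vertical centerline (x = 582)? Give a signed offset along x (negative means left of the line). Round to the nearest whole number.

Areas: title 93·227 = 21111, footer 199·156 = 31044, image 288·207 = 59616, logo 301·216 = 65016, chart 356·141 = 50196. Total weight = 226983.
x-moment: 21111·811 + 31044·555 + 59616·1097 + 65016·1044 + 50196·664 = 200956041; centroid 200956041/226983 ≈ 885.34.
Offset from x = 582: 885.34 − 582 ≈ 303.34.

≈ 303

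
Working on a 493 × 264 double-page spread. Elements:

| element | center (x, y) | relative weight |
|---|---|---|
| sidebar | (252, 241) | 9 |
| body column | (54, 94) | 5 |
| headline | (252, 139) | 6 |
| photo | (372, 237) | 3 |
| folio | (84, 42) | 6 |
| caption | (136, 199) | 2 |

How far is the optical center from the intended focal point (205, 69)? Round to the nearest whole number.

Weights sum to 9 + 5 + 6 + 3 + 6 + 2 = 31.
Σw·x = 9·252 + 5·54 + 6·252 + 3·372 + 6·84 + 2·136 = 5942, so x̄ = 5942/31 ≈ 191.68.
Σw·y = 9·241 + 5·94 + 6·139 + 3·237 + 6·42 + 2·199 = 4834, so ȳ = 4834/31 ≈ 155.94.
Relative to (205, 69): Δ = (-13.32, 86.94); |Δ| = √(-13.32² + 86.94²) ≈ 87.95.

≈ 88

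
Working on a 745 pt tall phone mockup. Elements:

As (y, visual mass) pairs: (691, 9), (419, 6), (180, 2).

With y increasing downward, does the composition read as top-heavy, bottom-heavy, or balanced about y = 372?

bottom-heavy

Weights sum to 9 + 6 + 2 = 17.
Σw·y = 9·691 + 6·419 + 2·180 = 9093, so ȳ = 9093/17 ≈ 534.88.
534.9 lies below (larger y than) the midline 372, so the layout is bottom-heavy.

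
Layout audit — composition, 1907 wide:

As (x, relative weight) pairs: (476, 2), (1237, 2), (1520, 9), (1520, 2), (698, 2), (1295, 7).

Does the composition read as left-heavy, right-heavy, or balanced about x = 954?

right-heavy

Σw = 2 + 2 + 9 + 2 + 2 + 7 = 24.
Σw·x = 2·476 + 2·1237 + 9·1520 + 2·1520 + 2·698 + 7·1295 = 30607, so x̄ = 30607/24 ≈ 1275.29.
1275.3 lies right of the midline 954, so the layout is right-heavy.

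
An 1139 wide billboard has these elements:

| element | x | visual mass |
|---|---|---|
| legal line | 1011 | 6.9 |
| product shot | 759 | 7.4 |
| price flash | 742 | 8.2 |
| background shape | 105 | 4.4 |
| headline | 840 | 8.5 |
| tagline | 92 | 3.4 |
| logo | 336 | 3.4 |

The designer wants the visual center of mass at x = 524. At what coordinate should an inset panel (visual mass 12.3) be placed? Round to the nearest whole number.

x ≈ 67

With the inset panel, Σw becomes 6.9 + 7.4 + 8.2 + 4.4 + 8.5 + 3.4 + 3.4 + 12.3 = 54.5.
Along x: (27734.1 + 12.3·x) / 54.5 = 524 (existing moment 6.9·1011 + 7.4·759 + 8.2·742 + 4.4·105 + 8.5·840 + 3.4·92 + 3.4·336 = 27734.1) ⇒ x = (28558.0 − 27734.1) / 12.3 ≈ 66.98.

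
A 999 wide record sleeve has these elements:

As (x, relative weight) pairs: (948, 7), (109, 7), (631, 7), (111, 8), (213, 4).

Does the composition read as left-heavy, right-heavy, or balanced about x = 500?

Total weight = 7 + 7 + 7 + 8 + 4 = 33.
x-moment: 7·948 + 7·109 + 7·631 + 8·111 + 4·213 = 13556; centroid 13556/33 ≈ 410.79.
410.8 vs midline 500 → left-heavy.

left-heavy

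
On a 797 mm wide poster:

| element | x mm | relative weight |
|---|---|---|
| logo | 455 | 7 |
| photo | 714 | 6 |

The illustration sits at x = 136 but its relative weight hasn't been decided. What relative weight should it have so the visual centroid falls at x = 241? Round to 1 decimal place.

Known weights sum to 7 + 6 = 13; their moment is 7·455 + 6·714 = 7469.
Set Σw·x/Σw = 241: (7469 + 136w) = 241·(13 + w).
Rearranging, w·(136 − 241) = 241·13 − 7469 = -4336, so w ≈ -4336/-105 = 41.30.

w ≈ 41.3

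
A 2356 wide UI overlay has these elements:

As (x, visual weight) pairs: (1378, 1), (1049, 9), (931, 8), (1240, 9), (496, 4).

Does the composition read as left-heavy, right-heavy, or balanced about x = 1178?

left-heavy

Total weight = 1 + 9 + 8 + 9 + 4 = 31.
Σw·x = 1·1378 + 9·1049 + 8·931 + 9·1240 + 4·496 = 31411, so x̄ = 31411/31 ≈ 1013.26.
1013.3 lies left of the midline 1178, so the layout is left-heavy.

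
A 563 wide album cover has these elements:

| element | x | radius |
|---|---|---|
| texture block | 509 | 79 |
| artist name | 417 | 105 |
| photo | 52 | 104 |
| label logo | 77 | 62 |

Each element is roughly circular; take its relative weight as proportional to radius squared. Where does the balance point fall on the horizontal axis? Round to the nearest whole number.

x ≈ 270

r² weights: texture block 79² = 6241, artist name 105² = 11025, photo 104² = 10816, label logo 62² = 3844. Total = 31926.
x: (6241·509 + 11025·417 + 10816·52 + 3844·77) / 31926 = 8632514 / 31926 ≈ 270.39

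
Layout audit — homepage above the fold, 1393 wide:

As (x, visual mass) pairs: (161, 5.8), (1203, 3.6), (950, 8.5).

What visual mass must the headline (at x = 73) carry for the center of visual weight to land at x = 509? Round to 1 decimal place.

Known weights sum to 5.8 + 3.6 + 8.5 = 17.9; their moment is 5.8·161 + 3.6·1203 + 8.5·950 = 13339.6.
Balance at x = 509 requires (13339.6 + w·73) / (17.9 + w) = 509.
Solving: w = (509·17.9 − 13339.6) / (73 − 509) = -4228.5 / -436 ≈ 9.70.

w ≈ 9.7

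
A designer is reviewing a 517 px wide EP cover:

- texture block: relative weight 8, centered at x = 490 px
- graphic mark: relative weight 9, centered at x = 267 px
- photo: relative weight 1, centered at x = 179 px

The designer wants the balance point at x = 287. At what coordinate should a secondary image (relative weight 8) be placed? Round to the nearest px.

x ≈ 120

With the secondary image, Σw becomes 8 + 9 + 1 + 8 = 26.
x: need Σw·x = 26·287 = 7462. Existing = 8·490 + 9·267 + 1·179 = 6502. Remainder 960 / 8 ≈ 120.00.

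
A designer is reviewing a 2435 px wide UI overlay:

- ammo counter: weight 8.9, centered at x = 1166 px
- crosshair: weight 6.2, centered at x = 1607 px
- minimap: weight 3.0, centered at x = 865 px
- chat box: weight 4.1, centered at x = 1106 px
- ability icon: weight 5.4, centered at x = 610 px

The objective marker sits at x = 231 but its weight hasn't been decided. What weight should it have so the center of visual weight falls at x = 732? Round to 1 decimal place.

Fixed elements: Σw = 8.9 + 6.2 + 3.0 + 4.1 + 5.4 = 27.6, Σw·x = 8.9·1166 + 6.2·1607 + 3.0·865 + 4.1·1106 + 5.4·610 = 30764.4.
Balance at x = 732 requires (30764.4 + w·231) / (27.6 + w) = 732.
So w = (732·27.6 − 30764.4)/(231 − 732) = -10561.2/-501 ≈ 21.08.

w ≈ 21.1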